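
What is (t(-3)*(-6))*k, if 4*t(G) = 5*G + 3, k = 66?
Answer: 1188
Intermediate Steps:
t(G) = ¾ + 5*G/4 (t(G) = (5*G + 3)/4 = (3 + 5*G)/4 = ¾ + 5*G/4)
(t(-3)*(-6))*k = ((¾ + (5/4)*(-3))*(-6))*66 = ((¾ - 15/4)*(-6))*66 = -3*(-6)*66 = 18*66 = 1188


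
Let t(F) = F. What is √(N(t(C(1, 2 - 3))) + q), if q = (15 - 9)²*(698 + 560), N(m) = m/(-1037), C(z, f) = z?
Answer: √48701310235/1037 ≈ 212.81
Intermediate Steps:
N(m) = -m/1037 (N(m) = m*(-1/1037) = -m/1037)
q = 45288 (q = 6²*1258 = 36*1258 = 45288)
√(N(t(C(1, 2 - 3))) + q) = √(-1/1037*1 + 45288) = √(-1/1037 + 45288) = √(46963655/1037) = √48701310235/1037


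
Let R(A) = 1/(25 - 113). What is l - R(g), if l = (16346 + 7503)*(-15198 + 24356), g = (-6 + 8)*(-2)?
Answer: 19220004497/88 ≈ 2.1841e+8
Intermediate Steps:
g = -4 (g = 2*(-2) = -4)
l = 218409142 (l = 23849*9158 = 218409142)
R(A) = -1/88 (R(A) = 1/(-88) = -1/88)
l - R(g) = 218409142 - 1*(-1/88) = 218409142 + 1/88 = 19220004497/88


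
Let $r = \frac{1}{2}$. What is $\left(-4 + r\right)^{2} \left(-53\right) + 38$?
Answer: $- \frac{2445}{4} \approx -611.25$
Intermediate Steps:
$r = \frac{1}{2} \approx 0.5$
$\left(-4 + r\right)^{2} \left(-53\right) + 38 = \left(-4 + \frac{1}{2}\right)^{2} \left(-53\right) + 38 = \left(- \frac{7}{2}\right)^{2} \left(-53\right) + 38 = \frac{49}{4} \left(-53\right) + 38 = - \frac{2597}{4} + 38 = - \frac{2445}{4}$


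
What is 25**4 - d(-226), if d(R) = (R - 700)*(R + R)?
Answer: -27927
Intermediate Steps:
d(R) = 2*R*(-700 + R) (d(R) = (-700 + R)*(2*R) = 2*R*(-700 + R))
25**4 - d(-226) = 25**4 - 2*(-226)*(-700 - 226) = 390625 - 2*(-226)*(-926) = 390625 - 1*418552 = 390625 - 418552 = -27927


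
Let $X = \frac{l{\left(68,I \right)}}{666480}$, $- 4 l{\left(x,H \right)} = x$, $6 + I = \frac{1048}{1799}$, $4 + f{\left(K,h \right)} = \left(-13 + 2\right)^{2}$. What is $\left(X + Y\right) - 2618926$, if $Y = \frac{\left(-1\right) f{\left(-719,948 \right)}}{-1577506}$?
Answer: $- \frac{1376738231488421161}{525688099440} \approx -2.6189 \cdot 10^{6}$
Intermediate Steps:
$f{\left(K,h \right)} = 117$ ($f{\left(K,h \right)} = -4 + \left(-13 + 2\right)^{2} = -4 + \left(-11\right)^{2} = -4 + 121 = 117$)
$I = - \frac{9746}{1799}$ ($I = -6 + \frac{1048}{1799} = - \frac{9746}{1799} \approx -5.4174$)
$l{\left(x,H \right)} = - \frac{x}{4}$
$Y = \frac{117}{1577506}$ ($Y = \frac{\left(-1\right) 117}{-1577506} = \left(-117\right) \left(- \frac{1}{1577506}\right) = \frac{117}{1577506} \approx 7.4168 \cdot 10^{-5}$)
$X = - \frac{17}{666480}$ ($X = \frac{\left(- \frac{1}{4}\right) 68}{666480} = \left(-17\right) \frac{1}{666480} = - \frac{17}{666480} \approx -2.5507 \cdot 10^{-5}$)
$\left(X + Y\right) - 2618926 = \left(- \frac{17}{666480} + \frac{117}{1577506}\right) - 2618926 = \frac{25580279}{525688099440} - 2618926 = - \frac{1376738231488421161}{525688099440}$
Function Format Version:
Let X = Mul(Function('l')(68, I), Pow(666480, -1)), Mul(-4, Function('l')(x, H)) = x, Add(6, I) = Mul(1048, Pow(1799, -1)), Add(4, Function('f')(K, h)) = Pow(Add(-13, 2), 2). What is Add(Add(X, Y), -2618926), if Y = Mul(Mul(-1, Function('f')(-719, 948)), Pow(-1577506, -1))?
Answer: Rational(-1376738231488421161, 525688099440) ≈ -2.6189e+6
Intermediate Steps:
Function('f')(K, h) = 117 (Function('f')(K, h) = Add(-4, Pow(Add(-13, 2), 2)) = Add(-4, Pow(-11, 2)) = Add(-4, 121) = 117)
I = Rational(-9746, 1799) (I = Add(-6, Mul(1048, Pow(1799, -1))) = Add(-6, Mul(1048, Rational(1, 1799))) = Add(-6, Rational(1048, 1799)) = Rational(-9746, 1799) ≈ -5.4174)
Function('l')(x, H) = Mul(Rational(-1, 4), x)
Y = Rational(117, 1577506) (Y = Mul(Mul(-1, 117), Pow(-1577506, -1)) = Mul(-117, Rational(-1, 1577506)) = Rational(117, 1577506) ≈ 7.4168e-5)
X = Rational(-17, 666480) (X = Mul(Mul(Rational(-1, 4), 68), Pow(666480, -1)) = Mul(-17, Rational(1, 666480)) = Rational(-17, 666480) ≈ -2.5507e-5)
Add(Add(X, Y), -2618926) = Add(Add(Rational(-17, 666480), Rational(117, 1577506)), -2618926) = Add(Rational(25580279, 525688099440), -2618926) = Rational(-1376738231488421161, 525688099440)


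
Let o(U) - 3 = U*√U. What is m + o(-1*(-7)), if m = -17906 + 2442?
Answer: -15461 + 7*√7 ≈ -15442.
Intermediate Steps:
m = -15464
o(U) = 3 + U^(3/2) (o(U) = 3 + U*√U = 3 + U^(3/2))
m + o(-1*(-7)) = -15464 + (3 + (-1*(-7))^(3/2)) = -15464 + (3 + 7^(3/2)) = -15464 + (3 + 7*√7) = -15461 + 7*√7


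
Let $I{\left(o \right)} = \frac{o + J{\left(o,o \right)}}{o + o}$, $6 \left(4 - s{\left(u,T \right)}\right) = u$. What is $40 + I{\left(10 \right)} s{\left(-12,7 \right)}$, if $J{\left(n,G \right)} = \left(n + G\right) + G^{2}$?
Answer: $79$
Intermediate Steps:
$J{\left(n,G \right)} = G + n + G^{2}$ ($J{\left(n,G \right)} = \left(G + n\right) + G^{2} = G + n + G^{2}$)
$s{\left(u,T \right)} = 4 - \frac{u}{6}$
$I{\left(o \right)} = \frac{o^{2} + 3 o}{2 o}$ ($I{\left(o \right)} = \frac{o + \left(o + o + o^{2}\right)}{o + o} = \frac{o + \left(o^{2} + 2 o\right)}{2 o} = \left(o^{2} + 3 o\right) \frac{1}{2 o} = \frac{o^{2} + 3 o}{2 o}$)
$40 + I{\left(10 \right)} s{\left(-12,7 \right)} = 40 + \left(\frac{3}{2} + \frac{1}{2} \cdot 10\right) \left(4 - -2\right) = 40 + \left(\frac{3}{2} + 5\right) \left(4 + 2\right) = 40 + \frac{13}{2} \cdot 6 = 40 + 39 = 79$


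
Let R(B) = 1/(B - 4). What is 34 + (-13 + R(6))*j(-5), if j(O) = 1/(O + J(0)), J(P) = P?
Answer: 73/2 ≈ 36.500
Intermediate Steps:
R(B) = 1/(-4 + B)
j(O) = 1/O (j(O) = 1/(O + 0) = 1/O)
34 + (-13 + R(6))*j(-5) = 34 + (-13 + 1/(-4 + 6))/(-5) = 34 + (-13 + 1/2)*(-⅕) = 34 + (-13 + ½)*(-⅕) = 34 - 25/2*(-⅕) = 34 + 5/2 = 73/2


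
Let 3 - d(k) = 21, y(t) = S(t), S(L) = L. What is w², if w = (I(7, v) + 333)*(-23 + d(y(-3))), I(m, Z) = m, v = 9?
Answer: 194323600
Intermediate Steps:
y(t) = t
d(k) = -18 (d(k) = 3 - 1*21 = 3 - 21 = -18)
w = -13940 (w = (7 + 333)*(-23 - 18) = 340*(-41) = -13940)
w² = (-13940)² = 194323600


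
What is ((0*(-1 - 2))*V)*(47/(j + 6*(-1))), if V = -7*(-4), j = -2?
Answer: 0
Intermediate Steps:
V = 28 (V = -1*(-28) = 28)
((0*(-1 - 2))*V)*(47/(j + 6*(-1))) = ((0*(-1 - 2))*28)*(47/(-2 + 6*(-1))) = ((0*(-3))*28)*(47/(-2 - 6)) = (0*28)*(47/(-8)) = 0*(47*(-1/8)) = 0*(-47/8) = 0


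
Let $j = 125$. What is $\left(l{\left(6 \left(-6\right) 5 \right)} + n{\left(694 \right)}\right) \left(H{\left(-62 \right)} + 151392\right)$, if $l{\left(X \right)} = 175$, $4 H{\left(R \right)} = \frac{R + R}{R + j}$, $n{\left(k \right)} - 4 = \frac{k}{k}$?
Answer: $\frac{190753300}{7} \approx 2.725 \cdot 10^{7}$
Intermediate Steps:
$n{\left(k \right)} = 5$ ($n{\left(k \right)} = 4 + \frac{k}{k} = 4 + 1 = 5$)
$H{\left(R \right)} = \frac{R}{2 \left(125 + R\right)}$ ($H{\left(R \right)} = \frac{\left(R + R\right) \frac{1}{R + 125}}{4} = \frac{2 R \frac{1}{125 + R}}{4} = \frac{R}{2 \left(125 + R\right)}$)
$\left(l{\left(6 \left(-6\right) 5 \right)} + n{\left(694 \right)}\right) \left(H{\left(-62 \right)} + 151392\right) = \left(175 + 5\right) \left(\frac{1}{2} \left(-62\right) \frac{1}{125 - 62} + 151392\right) = 180 \left(\frac{1}{2} \left(-62\right) \frac{1}{63} + 151392\right) = 180 \left(- \frac{31}{63} + 151392\right) = 180 \cdot \frac{9537665}{63} = \frac{190753300}{7}$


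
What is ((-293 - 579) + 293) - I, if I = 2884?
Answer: -3463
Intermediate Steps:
((-293 - 579) + 293) - I = ((-293 - 579) + 293) - 1*2884 = (-872 + 293) - 2884 = -579 - 2884 = -3463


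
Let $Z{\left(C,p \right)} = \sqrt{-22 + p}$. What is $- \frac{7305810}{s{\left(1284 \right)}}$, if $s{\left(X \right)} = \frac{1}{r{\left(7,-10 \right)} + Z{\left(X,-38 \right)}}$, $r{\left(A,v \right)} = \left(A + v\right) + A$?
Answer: $-29223240 - 14611620 i \sqrt{15} \approx -2.9223 \cdot 10^{7} - 5.6591 \cdot 10^{7} i$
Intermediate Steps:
$r{\left(A,v \right)} = v + 2 A$
$s{\left(X \right)} = \frac{1}{4 + 2 i \sqrt{15}}$ ($s{\left(X \right)} = \frac{1}{\left(-10 + 2 \cdot 7\right) + \sqrt{-22 - 38}} = \frac{1}{\left(-10 + 14\right) + \sqrt{-60}} = \frac{1}{4 + 2 i \sqrt{15}}$)
$- \frac{7305810}{s{\left(1284 \right)}} = - \frac{7305810}{\frac{1}{19} - \frac{i \sqrt{15}}{38}}$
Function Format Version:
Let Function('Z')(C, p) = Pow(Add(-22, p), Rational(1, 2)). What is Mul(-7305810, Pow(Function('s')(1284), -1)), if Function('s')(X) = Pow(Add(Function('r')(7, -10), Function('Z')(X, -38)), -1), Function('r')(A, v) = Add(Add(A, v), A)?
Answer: Add(-29223240, Mul(-14611620, I, Pow(15, Rational(1, 2)))) ≈ Add(-2.9223e+7, Mul(-5.6591e+7, I))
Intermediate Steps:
Function('r')(A, v) = Add(v, Mul(2, A))
Function('s')(X) = Pow(Add(4, Mul(2, I, Pow(15, Rational(1, 2)))), -1) (Function('s')(X) = Pow(Add(Add(-10, Mul(2, 7)), Pow(Add(-22, -38), Rational(1, 2))), -1) = Pow(Add(Add(-10, 14), Pow(-60, Rational(1, 2))), -1) = Pow(Add(4, Mul(2, I, Pow(15, Rational(1, 2)))), -1))
Mul(-7305810, Pow(Function('s')(1284), -1)) = Mul(-7305810, Pow(Add(Rational(1, 19), Mul(Rational(-1, 38), I, Pow(15, Rational(1, 2)))), -1))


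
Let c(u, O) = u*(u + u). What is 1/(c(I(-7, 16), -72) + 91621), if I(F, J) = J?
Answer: 1/92133 ≈ 1.0854e-5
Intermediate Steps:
c(u, O) = 2*u**2 (c(u, O) = u*(2*u) = 2*u**2)
1/(c(I(-7, 16), -72) + 91621) = 1/(2*16**2 + 91621) = 1/(2*256 + 91621) = 1/(512 + 91621) = 1/92133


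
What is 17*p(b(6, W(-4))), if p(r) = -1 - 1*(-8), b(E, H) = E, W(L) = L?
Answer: 119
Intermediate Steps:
p(r) = 7 (p(r) = -1 + 8 = 7)
17*p(b(6, W(-4))) = 17*7 = 119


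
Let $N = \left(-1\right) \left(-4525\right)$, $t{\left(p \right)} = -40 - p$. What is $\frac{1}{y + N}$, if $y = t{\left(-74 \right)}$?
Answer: $\frac{1}{4559} \approx 0.00021935$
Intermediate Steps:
$N = 4525$
$y = 34$ ($y = -40 - -74 = -40 + 74 = 34$)
$\frac{1}{y + N} = \frac{1}{34 + 4525} = \frac{1}{4559}$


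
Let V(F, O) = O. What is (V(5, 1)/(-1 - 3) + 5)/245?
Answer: 19/980 ≈ 0.019388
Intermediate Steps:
(V(5, 1)/(-1 - 3) + 5)/245 = (1/(-1 - 3) + 5)/245 = (1/(-4) + 5)/245 = (1*(-1/4) + 5)/245 = (-1/4 + 5)/245 = (1/245)*(19/4) = 19/980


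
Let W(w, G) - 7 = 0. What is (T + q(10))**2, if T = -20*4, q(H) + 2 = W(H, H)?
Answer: 5625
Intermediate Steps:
W(w, G) = 7 (W(w, G) = 7 + 0 = 7)
q(H) = 5 (q(H) = -2 + 7 = 5)
T = -80
(T + q(10))**2 = (-80 + 5)**2 = (-75)**2 = 5625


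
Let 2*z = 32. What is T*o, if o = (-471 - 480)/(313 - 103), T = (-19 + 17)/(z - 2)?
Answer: 317/490 ≈ 0.64694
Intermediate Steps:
z = 16 (z = (½)*32 = 16)
T = -⅐ (T = (-19 + 17)/(16 - 2) = -2/14 = -2*1/14 = -⅐ ≈ -0.14286)
o = -317/70 (o = -951/210 = -951*1/210 = -317/70 ≈ -4.5286)
T*o = -⅐*(-317/70) = 317/490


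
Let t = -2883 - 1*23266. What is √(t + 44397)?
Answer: 2*√4562 ≈ 135.09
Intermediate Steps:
t = -26149 (t = -2883 - 23266 = -26149)
√(t + 44397) = √(-26149 + 44397) = √18248 = 2*√4562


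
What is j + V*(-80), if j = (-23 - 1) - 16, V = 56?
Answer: -4520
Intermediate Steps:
j = -40 (j = -24 - 16 = -40)
j + V*(-80) = -40 + 56*(-80) = -40 - 4480 = -4520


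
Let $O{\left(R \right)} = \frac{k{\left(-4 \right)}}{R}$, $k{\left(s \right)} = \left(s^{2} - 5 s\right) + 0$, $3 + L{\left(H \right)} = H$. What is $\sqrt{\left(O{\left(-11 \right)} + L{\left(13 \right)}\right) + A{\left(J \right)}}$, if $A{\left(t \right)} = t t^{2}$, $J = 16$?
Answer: $\frac{\sqrt{496430}}{11} \approx 64.052$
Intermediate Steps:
$L{\left(H \right)} = -3 + H$
$A{\left(t \right)} = t^{3}$
$k{\left(s \right)} = s^{2} - 5 s$
$O{\left(R \right)} = \frac{36}{R}$ ($O{\left(R \right)} = \frac{\left(-4\right) \left(-5 - 4\right)}{R} = \frac{\left(-4\right) \left(-9\right)}{R} = \frac{36}{R}$)
$\sqrt{\left(O{\left(-11 \right)} + L{\left(13 \right)}\right) + A{\left(J \right)}} = \sqrt{\left(\frac{36}{-11} + \left(-3 + 13\right)\right) + 16^{3}} = \sqrt{\left(36 \left(- \frac{1}{11}\right) + 10\right) + 4096} = \sqrt{\left(- \frac{36}{11} + 10\right) + 4096} = \sqrt{\frac{74}{11} + 4096} = \sqrt{\frac{45130}{11}} = \frac{\sqrt{496430}}{11}$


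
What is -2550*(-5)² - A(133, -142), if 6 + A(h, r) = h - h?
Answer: -63744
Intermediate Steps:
A(h, r) = -6 (A(h, r) = -6 + (h - h) = -6 + 0 = -6)
-2550*(-5)² - A(133, -142) = -2550*(-5)² - 1*(-6) = -2550*25 + 6 = -63750 + 6 = -63744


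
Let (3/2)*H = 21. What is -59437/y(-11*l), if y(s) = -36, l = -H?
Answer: 59437/36 ≈ 1651.0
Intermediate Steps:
H = 14 (H = (⅔)*21 = 14)
l = -14 (l = -1*14 = -14)
-59437/y(-11*l) = -59437/(-36) = -59437*(-1/36) = 59437/36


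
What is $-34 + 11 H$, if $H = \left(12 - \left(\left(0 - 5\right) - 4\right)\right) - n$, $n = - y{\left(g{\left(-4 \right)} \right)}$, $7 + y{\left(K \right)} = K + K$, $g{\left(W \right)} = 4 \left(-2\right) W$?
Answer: $824$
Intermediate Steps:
$g{\left(W \right)} = - 8 W$
$y{\left(K \right)} = -7 + 2 K$ ($y{\left(K \right)} = -7 + \left(K + K\right) = -7 + 2 K$)
$n = -57$ ($n = - (-7 + 2 \left(\left(-8\right) \left(-4\right)\right)) = - (-7 + 2 \cdot 32) = - (-7 + 64) = \left(-1\right) 57 = -57$)
$H = 78$ ($H = \left(12 - \left(\left(0 - 5\right) - 4\right)\right) - -57 = \left(12 - \left(\left(0 - 5\right) - 4\right)\right) + 57 = \left(12 - \left(-5 - 4\right)\right) + 57 = \left(12 - -9\right) + 57 = \left(12 + 9\right) + 57 = 21 + 57 = 78$)
$-34 + 11 H = -34 + 11 \cdot 78 = -34 + 858 = 824$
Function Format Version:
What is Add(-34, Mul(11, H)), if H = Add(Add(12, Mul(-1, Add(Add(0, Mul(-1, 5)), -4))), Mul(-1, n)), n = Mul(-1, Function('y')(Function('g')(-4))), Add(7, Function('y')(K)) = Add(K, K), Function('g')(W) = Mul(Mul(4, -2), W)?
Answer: 824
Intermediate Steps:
Function('g')(W) = Mul(-8, W)
Function('y')(K) = Add(-7, Mul(2, K)) (Function('y')(K) = Add(-7, Add(K, K)) = Add(-7, Mul(2, K)))
n = -57 (n = Mul(-1, Add(-7, Mul(2, Mul(-8, -4)))) = Mul(-1, Add(-7, Mul(2, 32))) = Mul(-1, Add(-7, 64)) = Mul(-1, 57) = -57)
H = 78 (H = Add(Add(12, Mul(-1, Add(Add(0, Mul(-1, 5)), -4))), Mul(-1, -57)) = Add(Add(12, Mul(-1, Add(Add(0, -5), -4))), 57) = Add(Add(12, Mul(-1, Add(-5, -4))), 57) = Add(Add(12, Mul(-1, -9)), 57) = Add(Add(12, 9), 57) = Add(21, 57) = 78)
Add(-34, Mul(11, H)) = Add(-34, Mul(11, 78)) = Add(-34, 858) = 824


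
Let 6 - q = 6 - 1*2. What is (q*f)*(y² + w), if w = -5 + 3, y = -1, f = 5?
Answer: -10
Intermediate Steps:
q = 2 (q = 6 - (6 - 1*2) = 6 - (6 - 2) = 6 - 1*4 = 6 - 4 = 2)
w = -2
(q*f)*(y² + w) = (2*5)*((-1)² - 2) = 10*(1 - 2) = 10*(-1) = -10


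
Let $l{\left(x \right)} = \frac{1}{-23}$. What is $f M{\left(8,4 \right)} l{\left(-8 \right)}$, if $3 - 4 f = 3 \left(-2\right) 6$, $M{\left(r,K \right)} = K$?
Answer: $- \frac{39}{23} \approx -1.6957$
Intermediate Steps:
$f = \frac{39}{4}$ ($f = \frac{3}{4} - \frac{3 \left(-2\right) 6}{4} = \frac{3}{4} - \frac{\left(-6\right) 6}{4} = \frac{3}{4} - -9 = \frac{3}{4} + 9 = \frac{39}{4} \approx 9.75$)
$l{\left(x \right)} = - \frac{1}{23}$
$f M{\left(8,4 \right)} l{\left(-8 \right)} = \frac{39}{4} \cdot 4 \left(- \frac{1}{23}\right) = 39 \left(- \frac{1}{23}\right) = - \frac{39}{23}$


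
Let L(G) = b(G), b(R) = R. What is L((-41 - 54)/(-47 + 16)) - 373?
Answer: -11468/31 ≈ -369.94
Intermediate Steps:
L(G) = G
L((-41 - 54)/(-47 + 16)) - 373 = (-41 - 54)/(-47 + 16) - 373 = -95/(-31) - 373 = -95*(-1/31) - 373 = 95/31 - 373 = -11468/31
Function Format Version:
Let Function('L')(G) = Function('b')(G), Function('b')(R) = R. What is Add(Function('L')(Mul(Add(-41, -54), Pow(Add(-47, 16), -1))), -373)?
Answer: Rational(-11468, 31) ≈ -369.94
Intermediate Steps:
Function('L')(G) = G
Add(Function('L')(Mul(Add(-41, -54), Pow(Add(-47, 16), -1))), -373) = Add(Mul(Add(-41, -54), Pow(Add(-47, 16), -1)), -373) = Add(Mul(-95, Pow(-31, -1)), -373) = Add(Mul(-95, Rational(-1, 31)), -373) = Add(Rational(95, 31), -373) = Rational(-11468, 31)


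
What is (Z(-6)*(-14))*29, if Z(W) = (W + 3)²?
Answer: -3654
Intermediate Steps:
Z(W) = (3 + W)²
(Z(-6)*(-14))*29 = ((3 - 6)²*(-14))*29 = ((-3)²*(-14))*29 = (9*(-14))*29 = -126*29 = -3654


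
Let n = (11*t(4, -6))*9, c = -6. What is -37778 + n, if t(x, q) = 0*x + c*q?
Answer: -34214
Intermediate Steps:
t(x, q) = -6*q (t(x, q) = 0*x - 6*q = 0 - 6*q = -6*q)
n = 3564 (n = (11*(-6*(-6)))*9 = (11*36)*9 = 396*9 = 3564)
-37778 + n = -37778 + 3564 = -34214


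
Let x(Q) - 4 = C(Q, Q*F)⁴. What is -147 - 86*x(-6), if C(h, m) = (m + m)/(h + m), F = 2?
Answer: -61787/81 ≈ -762.80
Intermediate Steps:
C(h, m) = 2*m/(h + m) (C(h, m) = (2*m)/(h + m) = 2*m/(h + m))
x(Q) = 580/81 (x(Q) = 4 + (2*(Q*2)/(Q + Q*2))⁴ = 4 + (2*(2*Q)/(Q + 2*Q))⁴ = 4 + (2*(2*Q)/((3*Q)))⁴ = 4 + (2*(2*Q)*(1/(3*Q)))⁴ = 4 + (4/3)⁴ = 4 + 256/81 = 580/81)
-147 - 86*x(-6) = -147 - 86*580/81 = -147 - 49880/81 = -61787/81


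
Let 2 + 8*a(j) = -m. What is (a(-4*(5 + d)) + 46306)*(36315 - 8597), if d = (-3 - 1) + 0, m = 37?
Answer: 5133498331/4 ≈ 1.2834e+9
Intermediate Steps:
d = -4 (d = -4 + 0 = -4)
a(j) = -39/8 (a(j) = -¼ + (-1*37)/8 = -¼ + (⅛)*(-37) = -¼ - 37/8 = -39/8)
(a(-4*(5 + d)) + 46306)*(36315 - 8597) = (-39/8 + 46306)*(36315 - 8597) = (370409/8)*27718 = 5133498331/4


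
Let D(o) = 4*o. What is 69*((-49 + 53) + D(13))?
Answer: 3864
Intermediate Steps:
69*((-49 + 53) + D(13)) = 69*((-49 + 53) + 4*13) = 69*(4 + 52) = 69*56 = 3864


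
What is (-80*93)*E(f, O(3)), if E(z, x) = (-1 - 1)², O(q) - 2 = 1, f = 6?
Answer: -29760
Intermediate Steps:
O(q) = 3 (O(q) = 2 + 1 = 3)
E(z, x) = 4 (E(z, x) = (-2)² = 4)
(-80*93)*E(f, O(3)) = -80*93*4 = -7440*4 = -29760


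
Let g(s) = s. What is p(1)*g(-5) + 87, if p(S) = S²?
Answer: 82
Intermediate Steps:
p(1)*g(-5) + 87 = 1²*(-5) + 87 = 1*(-5) + 87 = -5 + 87 = 82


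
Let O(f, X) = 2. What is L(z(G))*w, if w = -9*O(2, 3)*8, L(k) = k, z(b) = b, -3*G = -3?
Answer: -144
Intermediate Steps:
G = 1 (G = -1/3*(-3) = 1)
w = -144 (w = -9*2*8 = -18*8 = -144)
L(z(G))*w = 1*(-144) = -144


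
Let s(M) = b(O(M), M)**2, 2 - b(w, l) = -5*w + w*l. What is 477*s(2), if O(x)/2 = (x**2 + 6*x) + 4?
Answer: 7099668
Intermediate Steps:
O(x) = 8 + 2*x**2 + 12*x (O(x) = 2*((x**2 + 6*x) + 4) = 2*(4 + x**2 + 6*x) = 8 + 2*x**2 + 12*x)
b(w, l) = 2 + 5*w - l*w (b(w, l) = 2 - (-5*w + w*l) = 2 - (-5*w + l*w) = 2 + (5*w - l*w) = 2 + 5*w - l*w)
s(M) = (42 + 10*M**2 + 60*M - M*(8 + 2*M**2 + 12*M))**2 (s(M) = (2 + 5*(8 + 2*M**2 + 12*M) - M*(8 + 2*M**2 + 12*M))**2 = (2 + (40 + 10*M**2 + 60*M) - M*(8 + 2*M**2 + 12*M))**2 = (42 + 10*M**2 + 60*M - M*(8 + 2*M**2 + 12*M))**2)
477*s(2) = 477*(4*(21 - 1*2**2 - 1*2**3 + 26*2)**2) = 477*(4*(21 - 1*4 - 1*8 + 52)**2) = 477*(4*(21 - 4 - 8 + 52)**2) = 477*(4*61**2) = 477*(4*3721) = 477*14884 = 7099668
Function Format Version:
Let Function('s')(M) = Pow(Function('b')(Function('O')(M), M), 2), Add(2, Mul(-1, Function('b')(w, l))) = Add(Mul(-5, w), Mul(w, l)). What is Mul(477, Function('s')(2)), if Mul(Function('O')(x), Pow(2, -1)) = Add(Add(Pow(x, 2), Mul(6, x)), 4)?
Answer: 7099668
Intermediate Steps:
Function('O')(x) = Add(8, Mul(2, Pow(x, 2)), Mul(12, x)) (Function('O')(x) = Mul(2, Add(Add(Pow(x, 2), Mul(6, x)), 4)) = Mul(2, Add(4, Pow(x, 2), Mul(6, x))) = Add(8, Mul(2, Pow(x, 2)), Mul(12, x)))
Function('b')(w, l) = Add(2, Mul(5, w), Mul(-1, l, w)) (Function('b')(w, l) = Add(2, Mul(-1, Add(Mul(-5, w), Mul(w, l)))) = Add(2, Mul(-1, Add(Mul(-5, w), Mul(l, w)))) = Add(2, Add(Mul(5, w), Mul(-1, l, w))) = Add(2, Mul(5, w), Mul(-1, l, w)))
Function('s')(M) = Pow(Add(42, Mul(10, Pow(M, 2)), Mul(60, M), Mul(-1, M, Add(8, Mul(2, Pow(M, 2)), Mul(12, M)))), 2) (Function('s')(M) = Pow(Add(2, Mul(5, Add(8, Mul(2, Pow(M, 2)), Mul(12, M))), Mul(-1, M, Add(8, Mul(2, Pow(M, 2)), Mul(12, M)))), 2) = Pow(Add(2, Add(40, Mul(10, Pow(M, 2)), Mul(60, M)), Mul(-1, M, Add(8, Mul(2, Pow(M, 2)), Mul(12, M)))), 2) = Pow(Add(42, Mul(10, Pow(M, 2)), Mul(60, M), Mul(-1, M, Add(8, Mul(2, Pow(M, 2)), Mul(12, M)))), 2))
Mul(477, Function('s')(2)) = Mul(477, Mul(4, Pow(Add(21, Mul(-1, Pow(2, 2)), Mul(-1, Pow(2, 3)), Mul(26, 2)), 2))) = Mul(477, Mul(4, Pow(Add(21, Mul(-1, 4), Mul(-1, 8), 52), 2))) = Mul(477, Mul(4, Pow(Add(21, -4, -8, 52), 2))) = Mul(477, Mul(4, Pow(61, 2))) = Mul(477, Mul(4, 3721)) = Mul(477, 14884) = 7099668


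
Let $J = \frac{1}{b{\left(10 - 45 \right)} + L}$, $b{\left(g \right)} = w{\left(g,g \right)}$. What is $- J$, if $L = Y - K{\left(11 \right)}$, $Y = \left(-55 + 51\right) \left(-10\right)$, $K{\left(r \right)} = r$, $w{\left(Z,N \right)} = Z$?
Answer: $\frac{1}{6} \approx 0.16667$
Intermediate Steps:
$b{\left(g \right)} = g$
$Y = 40$ ($Y = \left(-4\right) \left(-10\right) = 40$)
$L = 29$ ($L = 40 - 11 = 29$)
$J = - \frac{1}{6}$ ($J = \frac{1}{\left(10 - 45\right) + 29} = \frac{1}{-35 + 29} = \frac{1}{-6} = - \frac{1}{6} \approx -0.16667$)
$- J = \left(-1\right) \left(- \frac{1}{6}\right) = \frac{1}{6}$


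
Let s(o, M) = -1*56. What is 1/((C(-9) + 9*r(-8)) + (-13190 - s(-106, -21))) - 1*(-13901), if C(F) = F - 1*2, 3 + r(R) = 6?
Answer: 182353317/13118 ≈ 13901.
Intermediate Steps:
r(R) = 3 (r(R) = -3 + 6 = 3)
s(o, M) = -56
C(F) = -2 + F (C(F) = F - 2 = -2 + F)
1/((C(-9) + 9*r(-8)) + (-13190 - s(-106, -21))) - 1*(-13901) = 1/(((-2 - 9) + 9*3) + (-13190 - 1*(-56))) - 1*(-13901) = 1/((-11 + 27) + (-13190 + 56)) + 13901 = 1/(16 - 13134) + 13901 = 1/(-13118) + 13901 = -1/13118 + 13901 = 182353317/13118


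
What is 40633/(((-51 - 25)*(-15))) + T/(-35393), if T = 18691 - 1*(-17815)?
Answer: 1396506929/40348020 ≈ 34.612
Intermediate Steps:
T = 36506 (T = 18691 + 17815 = 36506)
40633/(((-51 - 25)*(-15))) + T/(-35393) = 40633/(((-51 - 25)*(-15))) + 36506/(-35393) = 40633/((-76*(-15))) + 36506*(-1/35393) = 40633/1140 - 36506/35393 = 1396506929/40348020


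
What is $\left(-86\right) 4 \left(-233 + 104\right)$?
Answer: $44376$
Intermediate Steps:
$\left(-86\right) 4 \left(-233 + 104\right) = \left(-344\right) \left(-129\right) = 44376$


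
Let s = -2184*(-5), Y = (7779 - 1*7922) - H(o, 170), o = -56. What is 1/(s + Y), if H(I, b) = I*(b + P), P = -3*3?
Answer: 1/19793 ≈ 5.0523e-5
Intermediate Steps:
P = -9
H(I, b) = I*(-9 + b) (H(I, b) = I*(b - 9) = I*(-9 + b))
Y = 8873 (Y = (7779 - 1*7922) - (-56)*(-9 + 170) = (7779 - 7922) - (-56)*161 = -143 - 1*(-9016) = -143 + 9016 = 8873)
s = 10920 (s = -546*(-20) = 10920)
1/(s + Y) = 1/(10920 + 8873) = 1/19793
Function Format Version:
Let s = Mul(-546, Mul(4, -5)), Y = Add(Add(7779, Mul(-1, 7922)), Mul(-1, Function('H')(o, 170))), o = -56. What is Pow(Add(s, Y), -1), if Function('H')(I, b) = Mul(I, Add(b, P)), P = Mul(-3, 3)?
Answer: Rational(1, 19793) ≈ 5.0523e-5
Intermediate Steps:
P = -9
Function('H')(I, b) = Mul(I, Add(-9, b)) (Function('H')(I, b) = Mul(I, Add(b, -9)) = Mul(I, Add(-9, b)))
Y = 8873 (Y = Add(Add(7779, Mul(-1, 7922)), Mul(-1, Mul(-56, Add(-9, 170)))) = Add(Add(7779, -7922), Mul(-1, Mul(-56, 161))) = Add(-143, Mul(-1, -9016)) = Add(-143, 9016) = 8873)
s = 10920 (s = Mul(-546, -20) = 10920)
Pow(Add(s, Y), -1) = Pow(Add(10920, 8873), -1) = Pow(19793, -1) = Rational(1, 19793)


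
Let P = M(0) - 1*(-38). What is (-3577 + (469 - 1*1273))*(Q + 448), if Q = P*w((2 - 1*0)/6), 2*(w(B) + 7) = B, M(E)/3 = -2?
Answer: -3014128/3 ≈ -1.0047e+6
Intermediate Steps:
M(E) = -6 (M(E) = 3*(-2) = -6)
w(B) = -7 + B/2
P = 32 (P = -6 - 1*(-38) = -6 + 38 = 32)
Q = -656/3 (Q = 32*(-7 + ((2 - 1*0)/6)/2) = 32*(-7 + ((2 + 0)*(1/6))/2) = 32*(-7 + (2*(1/6))/2) = 32*(-7 + (1/2)*(1/3)) = 32*(-7 + 1/6) = 32*(-41/6) = -656/3 ≈ -218.67)
(-3577 + (469 - 1*1273))*(Q + 448) = (-3577 + (469 - 1*1273))*(-656/3 + 448) = (-3577 + (469 - 1273))*(688/3) = (-3577 - 804)*(688/3) = -4381*688/3 = -3014128/3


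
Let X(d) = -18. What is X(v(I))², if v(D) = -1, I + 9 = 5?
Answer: 324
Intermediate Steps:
I = -4 (I = -9 + 5 = -4)
X(v(I))² = (-18)² = 324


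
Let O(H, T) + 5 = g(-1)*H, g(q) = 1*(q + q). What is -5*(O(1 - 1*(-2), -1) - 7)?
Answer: 90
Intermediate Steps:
g(q) = 2*q (g(q) = 1*(2*q) = 2*q)
O(H, T) = -5 - 2*H (O(H, T) = -5 + (2*(-1))*H = -5 - 2*H)
-5*(O(1 - 1*(-2), -1) - 7) = -5*((-5 - 2*(1 - 1*(-2))) - 7) = -5*((-5 - 2*(1 + 2)) - 7) = -5*((-5 - 2*3) - 7) = -5*((-5 - 6) - 7) = -5*(-11 - 7) = -5*(-18) = 90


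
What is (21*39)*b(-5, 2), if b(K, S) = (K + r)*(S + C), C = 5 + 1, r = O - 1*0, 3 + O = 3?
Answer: -32760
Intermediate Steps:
O = 0 (O = -3 + 3 = 0)
r = 0 (r = 0 - 1*0 = 0 + 0 = 0)
C = 6
b(K, S) = K*(6 + S) (b(K, S) = (K + 0)*(S + 6) = K*(6 + S))
(21*39)*b(-5, 2) = (21*39)*(-5*(6 + 2)) = 819*(-5*8) = 819*(-40) = -32760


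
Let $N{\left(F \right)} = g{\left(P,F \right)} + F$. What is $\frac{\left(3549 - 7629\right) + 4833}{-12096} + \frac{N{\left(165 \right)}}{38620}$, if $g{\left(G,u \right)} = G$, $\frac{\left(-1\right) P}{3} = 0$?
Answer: $- \frac{451417}{7785792} \approx -0.05798$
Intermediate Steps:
$P = 0$ ($P = \left(-3\right) 0 = 0$)
$N{\left(F \right)} = F$ ($N{\left(F \right)} = 0 + F = F$)
$\frac{\left(3549 - 7629\right) + 4833}{-12096} + \frac{N{\left(165 \right)}}{38620} = \frac{\left(3549 - 7629\right) + 4833}{-12096} + \frac{165}{38620} = \left(-4080 + 4833\right) \left(- \frac{1}{12096}\right) + 165 \cdot \frac{1}{38620} = 753 \left(- \frac{1}{12096}\right) + \frac{33}{7724} = - \frac{251}{4032} + \frac{33}{7724} = - \frac{451417}{7785792}$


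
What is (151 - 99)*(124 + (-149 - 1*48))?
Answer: -3796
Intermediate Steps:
(151 - 99)*(124 + (-149 - 1*48)) = 52*(124 + (-149 - 48)) = 52*(124 - 197) = 52*(-73) = -3796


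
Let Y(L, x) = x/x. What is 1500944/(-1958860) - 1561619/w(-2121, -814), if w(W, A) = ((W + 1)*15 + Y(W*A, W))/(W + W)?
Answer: -3244074002627134/15572447285 ≈ -2.0832e+5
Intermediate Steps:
Y(L, x) = 1
w(W, A) = (16 + 15*W)/(2*W) (w(W, A) = ((W + 1)*15 + 1)/(W + W) = ((1 + W)*15 + 1)/((2*W)) = ((15 + 15*W) + 1)*(1/(2*W)) = (16 + 15*W)*(1/(2*W)) = (16 + 15*W)/(2*W))
1500944/(-1958860) - 1561619/w(-2121, -814) = 1500944/(-1958860) - 1561619/(15/2 + 8/(-2121)) = 1500944*(-1/1958860) - 1561619/(15/2 + 8*(-1/2121)) = -375236/489715 - 1561619/(15/2 - 8/2121) = -375236/489715 - 1561619/31799/4242 = -375236/489715 - 1561619*4242/31799 = -375236/489715 - 6624387798/31799 = -3244074002627134/15572447285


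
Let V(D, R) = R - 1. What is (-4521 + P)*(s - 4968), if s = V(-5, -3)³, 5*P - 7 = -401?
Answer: 115730968/5 ≈ 2.3146e+7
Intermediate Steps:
P = -394/5 (P = 7/5 + (⅕)*(-401) = 7/5 - 401/5 = -394/5 ≈ -78.800)
V(D, R) = -1 + R
s = -64 (s = (-1 - 3)³ = (-4)³ = -64)
(-4521 + P)*(s - 4968) = (-4521 - 394/5)*(-64 - 4968) = -22999/5*(-5032) = 115730968/5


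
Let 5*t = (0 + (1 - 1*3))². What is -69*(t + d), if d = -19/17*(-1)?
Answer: -11247/85 ≈ -132.32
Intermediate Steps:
t = ⅘ (t = (0 + (1 - 1*3))²/5 = (0 + (1 - 3))²/5 = (0 - 2)²/5 = (⅕)*(-2)² = (⅕)*4 = ⅘ ≈ 0.80000)
d = 19/17 (d = -19*1/17*(-1) = -19/17*(-1) = 19/17 ≈ 1.1176)
-69*(t + d) = -69*(⅘ + 19/17) = -69*163/85 = -11247/85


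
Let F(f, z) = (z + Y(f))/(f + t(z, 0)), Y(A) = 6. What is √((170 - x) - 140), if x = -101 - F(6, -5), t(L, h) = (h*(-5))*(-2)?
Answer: √4722/6 ≈ 11.453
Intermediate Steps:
t(L, h) = 10*h (t(L, h) = -5*h*(-2) = 10*h)
F(f, z) = (6 + z)/f (F(f, z) = (z + 6)/(f + 10*0) = (6 + z)/(f + 0) = (6 + z)/f)
x = -607/6 (x = -101 - (6 - 5)/6 = -101 - 1/6 = -101 - 1*⅙ = -101 - ⅙ = -607/6 ≈ -101.17)
√((170 - x) - 140) = √((170 - 1*(-607/6)) - 140) = √((170 + 607/6) - 140) = √(1627/6 - 140) = √(787/6) = √4722/6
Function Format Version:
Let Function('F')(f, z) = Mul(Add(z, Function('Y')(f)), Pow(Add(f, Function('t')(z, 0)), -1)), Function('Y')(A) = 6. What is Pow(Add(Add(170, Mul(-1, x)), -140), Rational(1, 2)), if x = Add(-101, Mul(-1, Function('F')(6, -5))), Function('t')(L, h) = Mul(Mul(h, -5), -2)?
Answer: Mul(Rational(1, 6), Pow(4722, Rational(1, 2))) ≈ 11.453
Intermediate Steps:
Function('t')(L, h) = Mul(10, h) (Function('t')(L, h) = Mul(Mul(-5, h), -2) = Mul(10, h))
Function('F')(f, z) = Mul(Pow(f, -1), Add(6, z)) (Function('F')(f, z) = Mul(Add(z, 6), Pow(Add(f, Mul(10, 0)), -1)) = Mul(Add(6, z), Pow(Add(f, 0), -1)) = Mul(Add(6, z), Pow(f, -1)) = Mul(Pow(f, -1), Add(6, z)))
x = Rational(-607, 6) (x = Add(-101, Mul(-1, Mul(Pow(6, -1), Add(6, -5)))) = Add(-101, Mul(-1, Mul(Rational(1, 6), 1))) = Add(-101, Mul(-1, Rational(1, 6))) = Add(-101, Rational(-1, 6)) = Rational(-607, 6) ≈ -101.17)
Pow(Add(Add(170, Mul(-1, x)), -140), Rational(1, 2)) = Pow(Add(Add(170, Mul(-1, Rational(-607, 6))), -140), Rational(1, 2)) = Pow(Add(Add(170, Rational(607, 6)), -140), Rational(1, 2)) = Pow(Add(Rational(1627, 6), -140), Rational(1, 2)) = Pow(Rational(787, 6), Rational(1, 2)) = Mul(Rational(1, 6), Pow(4722, Rational(1, 2)))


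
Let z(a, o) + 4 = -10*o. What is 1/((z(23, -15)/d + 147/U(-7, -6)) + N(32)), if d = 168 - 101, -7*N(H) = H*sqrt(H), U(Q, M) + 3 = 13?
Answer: -371274470/8442774631 - 402214400*sqrt(2)/8442774631 ≈ -0.11135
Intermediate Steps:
U(Q, M) = 10 (U(Q, M) = -3 + 13 = 10)
N(H) = -H**(3/2)/7 (N(H) = -H*sqrt(H)/7 = -H**(3/2)/7)
d = 67
z(a, o) = -4 - 10*o
1/((z(23, -15)/d + 147/U(-7, -6)) + N(32)) = 1/(((-4 - 10*(-15))/67 + 147/10) - 128*sqrt(2)/7) = 1/(((-4 + 150)*(1/67) + 147*(1/10)) - 128*sqrt(2)/7) = 1/((146*(1/67) + 147/10) - 128*sqrt(2)/7) = 1/((146/67 + 147/10) - 128*sqrt(2)/7) = 1/(11309/670 - 128*sqrt(2)/7)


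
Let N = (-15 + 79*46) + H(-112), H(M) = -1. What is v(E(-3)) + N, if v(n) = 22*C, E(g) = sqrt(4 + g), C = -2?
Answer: 3574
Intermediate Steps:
v(n) = -44 (v(n) = 22*(-2) = -44)
N = 3618 (N = (-15 + 79*46) - 1 = (-15 + 3634) - 1 = 3619 - 1 = 3618)
v(E(-3)) + N = -44 + 3618 = 3574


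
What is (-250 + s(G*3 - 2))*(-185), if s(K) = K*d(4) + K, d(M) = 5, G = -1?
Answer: 51800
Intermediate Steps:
s(K) = 6*K (s(K) = K*5 + K = 5*K + K = 6*K)
(-250 + s(G*3 - 2))*(-185) = (-250 + 6*(-1*3 - 2))*(-185) = (-250 + 6*(-3 - 2))*(-185) = (-250 + 6*(-5))*(-185) = (-250 - 30)*(-185) = -280*(-185) = 51800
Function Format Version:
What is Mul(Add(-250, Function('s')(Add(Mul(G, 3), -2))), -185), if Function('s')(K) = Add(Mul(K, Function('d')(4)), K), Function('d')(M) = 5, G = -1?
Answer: 51800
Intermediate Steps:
Function('s')(K) = Mul(6, K) (Function('s')(K) = Add(Mul(K, 5), K) = Add(Mul(5, K), K) = Mul(6, K))
Mul(Add(-250, Function('s')(Add(Mul(G, 3), -2))), -185) = Mul(Add(-250, Mul(6, Add(Mul(-1, 3), -2))), -185) = Mul(Add(-250, Mul(6, Add(-3, -2))), -185) = Mul(Add(-250, Mul(6, -5)), -185) = Mul(Add(-250, -30), -185) = Mul(-280, -185) = 51800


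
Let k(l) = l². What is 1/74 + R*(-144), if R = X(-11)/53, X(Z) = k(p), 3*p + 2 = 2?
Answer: 1/74 ≈ 0.013514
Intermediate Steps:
p = 0 (p = -⅔ + (⅓)*2 = -⅔ + ⅔ = 0)
X(Z) = 0 (X(Z) = 0² = 0)
R = 0 (R = 0/53 = 0*(1/53) = 0)
1/74 + R*(-144) = 1/74 + 0*(-144) = 1/74 + 0 = 1/74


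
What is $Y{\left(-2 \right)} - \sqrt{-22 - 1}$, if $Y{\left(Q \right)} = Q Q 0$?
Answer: $- i \sqrt{23} \approx - 4.7958 i$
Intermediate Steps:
$Y{\left(Q \right)} = 0$ ($Y{\left(Q \right)} = Q^{2} \cdot 0 = 0$)
$Y{\left(-2 \right)} - \sqrt{-22 - 1} = 0 - \sqrt{-22 - 1} = 0 - \sqrt{-23} = 0 - i \sqrt{23} = - i \sqrt{23}$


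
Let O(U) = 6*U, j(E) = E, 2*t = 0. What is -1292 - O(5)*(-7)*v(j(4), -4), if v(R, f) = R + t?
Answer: -452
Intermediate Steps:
t = 0 (t = (½)*0 = 0)
v(R, f) = R (v(R, f) = R + 0 = R)
-1292 - O(5)*(-7)*v(j(4), -4) = -1292 - (6*5)*(-7)*4 = -1292 - 30*(-7)*4 = -1292 - (-210)*4 = -1292 - 1*(-840) = -1292 + 840 = -452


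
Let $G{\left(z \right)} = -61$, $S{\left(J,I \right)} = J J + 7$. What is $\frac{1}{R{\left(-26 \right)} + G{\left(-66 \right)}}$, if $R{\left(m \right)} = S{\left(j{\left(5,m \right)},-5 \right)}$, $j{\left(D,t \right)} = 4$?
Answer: $- \frac{1}{38} \approx -0.026316$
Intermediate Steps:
$S{\left(J,I \right)} = 7 + J^{2}$ ($S{\left(J,I \right)} = J^{2} + 7 = 7 + J^{2}$)
$R{\left(m \right)} = 23$ ($R{\left(m \right)} = 7 + 4^{2} = 7 + 16 = 23$)
$\frac{1}{R{\left(-26 \right)} + G{\left(-66 \right)}} = \frac{1}{23 - 61} = \frac{1}{-38} = - \frac{1}{38}$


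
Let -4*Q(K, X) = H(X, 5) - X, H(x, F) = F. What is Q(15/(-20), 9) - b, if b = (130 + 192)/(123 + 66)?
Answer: -19/27 ≈ -0.70370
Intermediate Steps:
b = 46/27 (b = 322/189 = 322*(1/189) = 46/27 ≈ 1.7037)
Q(K, X) = -5/4 + X/4 (Q(K, X) = -(5 - X)/4 = -5/4 + X/4)
Q(15/(-20), 9) - b = (-5/4 + (1/4)*9) - 1*46/27 = (-5/4 + 9/4) - 46/27 = 1 - 46/27 = -19/27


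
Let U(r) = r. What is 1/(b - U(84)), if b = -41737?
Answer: -1/41821 ≈ -2.3911e-5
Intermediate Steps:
1/(b - U(84)) = 1/(-41737 - 1*84) = 1/(-41737 - 84) = 1/(-41821) = -1/41821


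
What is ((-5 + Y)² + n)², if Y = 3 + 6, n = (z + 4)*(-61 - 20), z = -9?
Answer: 177241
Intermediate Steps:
n = 405 (n = (-9 + 4)*(-61 - 20) = -5*(-81) = 405)
Y = 9
((-5 + Y)² + n)² = ((-5 + 9)² + 405)² = (4² + 405)² = (16 + 405)² = 421² = 177241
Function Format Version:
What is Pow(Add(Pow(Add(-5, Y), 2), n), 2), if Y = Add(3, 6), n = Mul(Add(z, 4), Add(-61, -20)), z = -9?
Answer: 177241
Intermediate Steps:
n = 405 (n = Mul(Add(-9, 4), Add(-61, -20)) = Mul(-5, -81) = 405)
Y = 9
Pow(Add(Pow(Add(-5, Y), 2), n), 2) = Pow(Add(Pow(Add(-5, 9), 2), 405), 2) = Pow(Add(Pow(4, 2), 405), 2) = Pow(Add(16, 405), 2) = Pow(421, 2) = 177241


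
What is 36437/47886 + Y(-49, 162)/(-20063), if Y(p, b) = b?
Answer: 723277999/960736818 ≈ 0.75284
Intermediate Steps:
36437/47886 + Y(-49, 162)/(-20063) = 36437/47886 + 162/(-20063) = 36437*(1/47886) + 162*(-1/20063) = 36437/47886 - 162/20063 = 723277999/960736818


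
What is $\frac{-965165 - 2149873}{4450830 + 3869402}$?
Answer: $- \frac{1557519}{4160116} \approx -0.37439$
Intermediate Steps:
$\frac{-965165 - 2149873}{4450830 + 3869402} = - \frac{3115038}{8320232} = \left(-3115038\right) \frac{1}{8320232} = - \frac{1557519}{4160116}$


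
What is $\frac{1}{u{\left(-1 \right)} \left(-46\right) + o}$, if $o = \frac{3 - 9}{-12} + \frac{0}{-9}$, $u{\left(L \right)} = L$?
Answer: $\frac{2}{93} \approx 0.021505$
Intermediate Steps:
$o = \frac{1}{2}$ ($o = \left(3 - 9\right) \left(- \frac{1}{12}\right) + 0 \left(- \frac{1}{9}\right) = \left(-6\right) \left(- \frac{1}{12}\right) + 0 = \frac{1}{2} + 0 = \frac{1}{2} \approx 0.5$)
$\frac{1}{u{\left(-1 \right)} \left(-46\right) + o} = \frac{1}{\left(-1\right) \left(-46\right) + \frac{1}{2}} = \frac{1}{46 + \frac{1}{2}} = \frac{1}{\frac{93}{2}} = \frac{2}{93}$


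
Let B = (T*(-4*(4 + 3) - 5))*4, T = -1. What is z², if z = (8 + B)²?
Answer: 384160000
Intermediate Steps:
B = 132 (B = -(-4*(4 + 3) - 5)*4 = -(-4*7 - 5)*4 = -(-28 - 5)*4 = -1*(-33)*4 = 33*4 = 132)
z = 19600 (z = (8 + 132)² = 140² = 19600)
z² = 19600² = 384160000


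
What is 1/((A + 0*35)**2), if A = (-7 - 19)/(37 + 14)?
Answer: 2601/676 ≈ 3.8476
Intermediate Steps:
A = -26/51 ≈ -0.50980
1/((A + 0*35)**2) = 1/((-26/51 + 0*35)**2) = 1/((-26/51 + 0)**2) = 1/((-26/51)**2) = 1/(676/2601) = 2601/676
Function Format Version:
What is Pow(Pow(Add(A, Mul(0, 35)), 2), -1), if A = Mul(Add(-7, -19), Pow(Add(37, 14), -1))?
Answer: Rational(2601, 676) ≈ 3.8476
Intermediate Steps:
A = Rational(-26, 51) (A = Mul(-26, Pow(51, -1)) = Mul(-26, Rational(1, 51)) = Rational(-26, 51) ≈ -0.50980)
Pow(Pow(Add(A, Mul(0, 35)), 2), -1) = Pow(Pow(Add(Rational(-26, 51), Mul(0, 35)), 2), -1) = Pow(Pow(Add(Rational(-26, 51), 0), 2), -1) = Pow(Pow(Rational(-26, 51), 2), -1) = Pow(Rational(676, 2601), -1) = Rational(2601, 676)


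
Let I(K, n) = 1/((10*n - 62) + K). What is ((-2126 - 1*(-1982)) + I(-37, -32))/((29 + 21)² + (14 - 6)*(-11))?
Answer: -60337/1010628 ≈ -0.059702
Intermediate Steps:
I(K, n) = 1/(-62 + K + 10*n) (I(K, n) = 1/((-62 + 10*n) + K) = 1/(-62 + K + 10*n))
((-2126 - 1*(-1982)) + I(-37, -32))/((29 + 21)² + (14 - 6)*(-11)) = ((-2126 - 1*(-1982)) + 1/(-62 - 37 + 10*(-32)))/((29 + 21)² + (14 - 6)*(-11)) = ((-2126 + 1982) + 1/(-62 - 37 - 320))/(50² + 8*(-11)) = (-144 + 1/(-419))/(2500 - 88) = (-144 - 1/419)/2412 = -60337/419*1/2412 = -60337/1010628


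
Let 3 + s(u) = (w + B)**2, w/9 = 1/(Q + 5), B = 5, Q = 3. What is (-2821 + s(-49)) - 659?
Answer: -220511/64 ≈ -3445.5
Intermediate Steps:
w = 9/8 (w = 9/(3 + 5) = 9/8 ≈ 1.1250)
s(u) = 2209/64 (s(u) = -3 + (9/8 + 5)**2 = -3 + (49/8)**2 = -3 + 2401/64 = 2209/64)
(-2821 + s(-49)) - 659 = (-2821 + 2209/64) - 659 = -178335/64 - 659 = -220511/64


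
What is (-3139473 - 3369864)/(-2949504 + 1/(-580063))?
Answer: 3775825548231/1710898138753 ≈ 2.2069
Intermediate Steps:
(-3139473 - 3369864)/(-2949504 + 1/(-580063)) = -6509337/(-2949504 - 1/580063) = -6509337/(-1710898138753/580063) = -6509337*(-580063/1710898138753) = 3775825548231/1710898138753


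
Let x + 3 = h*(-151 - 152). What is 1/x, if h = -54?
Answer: 1/16359 ≈ 6.1128e-5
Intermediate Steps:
x = 16359 (x = -3 - 54*(-151 - 152) = -3 - 54*(-303) = -3 + 16362 = 16359)
1/x = 1/16359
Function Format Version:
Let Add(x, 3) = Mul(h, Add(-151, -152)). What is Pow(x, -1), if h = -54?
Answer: Rational(1, 16359) ≈ 6.1128e-5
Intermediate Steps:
x = 16359 (x = Add(-3, Mul(-54, Add(-151, -152))) = Add(-3, Mul(-54, -303)) = Add(-3, 16362) = 16359)
Pow(x, -1) = Pow(16359, -1) = Rational(1, 16359)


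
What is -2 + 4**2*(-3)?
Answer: -50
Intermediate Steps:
-2 + 4**2*(-3) = -2 + 16*(-3) = -2 - 48 = -50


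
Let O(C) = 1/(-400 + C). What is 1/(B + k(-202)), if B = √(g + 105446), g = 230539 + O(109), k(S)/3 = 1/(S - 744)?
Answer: 825858/87497399610125 + 894916*√28451545494/87497399610125 ≈ 0.0017252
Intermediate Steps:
k(S) = 3/(-744 + S) (k(S) = 3/(S - 744) = 3/(-744 + S))
g = 67086848/291 (g = 230539 + 1/(-400 + 109) = 230539 + 1/(-291) = 230539 - 1/291 = 67086848/291 ≈ 2.3054e+5)
B = √28451545494/291 (B = √(67086848/291 + 105446) = √(97771634/291) = √28451545494/291 ≈ 579.64)
1/(B + k(-202)) = 1/(√28451545494/291 + 3/(-744 - 202)) = 1/(√28451545494/291 + 3/(-946)) = 1/(√28451545494/291 + 3*(-1/946)) = 1/(√28451545494/291 - 3/946) = 1/(-3/946 + √28451545494/291)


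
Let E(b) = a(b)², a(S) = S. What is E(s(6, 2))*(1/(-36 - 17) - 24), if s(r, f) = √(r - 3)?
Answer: -3819/53 ≈ -72.057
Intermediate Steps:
s(r, f) = √(-3 + r)
E(b) = b²
E(s(6, 2))*(1/(-36 - 17) - 24) = (√(-3 + 6))²*(1/(-36 - 17) - 24) = (√3)²*(1/(-53) - 24) = 3*(-1/53 - 24) = 3*(-1273/53) = -3819/53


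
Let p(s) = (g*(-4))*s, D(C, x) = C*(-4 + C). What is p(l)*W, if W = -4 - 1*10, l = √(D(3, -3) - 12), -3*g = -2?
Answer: 112*I*√15/3 ≈ 144.59*I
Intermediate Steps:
g = ⅔ (g = -⅓*(-2) = ⅔ ≈ 0.66667)
l = I*√15 (l = √(3*(-4 + 3) - 12) = √(3*(-1) - 12) = √(-3 - 12) = √(-15) = I*√15 ≈ 3.873*I)
p(s) = -8*s/3 (p(s) = ((⅔)*(-4))*s = -8*s/3)
W = -14 (W = -4 - 10 = -14)
p(l)*W = -8*I*√15/3*(-14) = 112*I*√15/3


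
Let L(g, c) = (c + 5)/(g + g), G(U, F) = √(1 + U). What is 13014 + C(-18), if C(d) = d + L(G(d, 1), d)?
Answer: 12996 + 13*I*√17/34 ≈ 12996.0 + 1.5765*I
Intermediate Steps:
L(g, c) = (5 + c)/(2*g) (L(g, c) = (5 + c)/((2*g)) = (5 + c)*(1/(2*g)) = (5 + c)/(2*g))
C(d) = d + (5 + d)/(2*√(1 + d)) (C(d) = d + (5 + d)/(2*(√(1 + d))) = d + (5 + d)/(2*√(1 + d)))
13014 + C(-18) = 13014 + (-18 + (5 - 18)/(2*√(1 - 18))) = 13014 + (-18 + (½)*(-13)/√(-17)) = 13014 + (-18 + (½)*(-I*√17/17)*(-13)) = 13014 + (-18 + 13*I*√17/34) = 12996 + 13*I*√17/34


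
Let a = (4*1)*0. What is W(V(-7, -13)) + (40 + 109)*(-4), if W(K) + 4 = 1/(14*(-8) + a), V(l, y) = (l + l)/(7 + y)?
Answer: -67201/112 ≈ -600.01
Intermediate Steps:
a = 0 (a = 4*0 = 0)
V(l, y) = 2*l/(7 + y) (V(l, y) = (2*l)/(7 + y) = 2*l/(7 + y))
W(K) = -449/112 (W(K) = -4 + 1/(14*(-8) + 0) = -4 + 1/(-112 + 0) = -4 + 1/(-112) = -4 - 1/112 = -449/112)
W(V(-7, -13)) + (40 + 109)*(-4) = -449/112 + (40 + 109)*(-4) = -449/112 + 149*(-4) = -449/112 - 596 = -67201/112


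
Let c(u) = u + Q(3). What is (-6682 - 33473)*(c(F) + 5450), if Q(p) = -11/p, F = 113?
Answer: -223235030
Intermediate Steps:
c(u) = -11/3 + u (c(u) = u - 11/3 = -11/3 + u)
(-6682 - 33473)*(c(F) + 5450) = (-6682 - 33473)*((-11/3 + 113) + 5450) = -40155*(328/3 + 5450) = -40155*16678/3 = -223235030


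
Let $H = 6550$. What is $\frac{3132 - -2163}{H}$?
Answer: $\frac{1059}{1310} \approx 0.8084$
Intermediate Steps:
$\frac{3132 - -2163}{H} = \frac{3132 - -2163}{6550} = \left(3132 + 2163\right) \frac{1}{6550} = 5295 \cdot \frac{1}{6550} = \frac{1059}{1310}$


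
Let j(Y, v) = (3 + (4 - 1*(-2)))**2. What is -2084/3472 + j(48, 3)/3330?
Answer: -92479/160580 ≈ -0.57591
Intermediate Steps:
j(Y, v) = 81 (j(Y, v) = (3 + (4 + 2))**2 = (3 + 6)**2 = 9**2 = 81)
-2084/3472 + j(48, 3)/3330 = -2084/3472 + 81/3330 = -2084*1/3472 + 81*(1/3330) = -521/868 + 9/370 = -92479/160580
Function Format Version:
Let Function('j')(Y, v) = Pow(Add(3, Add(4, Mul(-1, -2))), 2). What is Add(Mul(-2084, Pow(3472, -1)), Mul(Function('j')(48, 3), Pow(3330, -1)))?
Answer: Rational(-92479, 160580) ≈ -0.57591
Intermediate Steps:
Function('j')(Y, v) = 81 (Function('j')(Y, v) = Pow(Add(3, Add(4, 2)), 2) = Pow(Add(3, 6), 2) = Pow(9, 2) = 81)
Add(Mul(-2084, Pow(3472, -1)), Mul(Function('j')(48, 3), Pow(3330, -1))) = Add(Mul(-2084, Pow(3472, -1)), Mul(81, Pow(3330, -1))) = Add(Mul(-2084, Rational(1, 3472)), Mul(81, Rational(1, 3330))) = Add(Rational(-521, 868), Rational(9, 370)) = Rational(-92479, 160580)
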